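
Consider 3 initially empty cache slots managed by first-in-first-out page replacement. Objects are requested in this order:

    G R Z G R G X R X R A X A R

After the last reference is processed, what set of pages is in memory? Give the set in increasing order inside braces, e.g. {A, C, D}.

{A, R, X}

G -> miss, frames (G)
R -> miss, frames (G R)
Z -> miss, frames (G R Z)
G -> hit
R -> hit
G -> hit
X -> miss, evict G, frames (R Z X)
R -> hit
X -> hit
R -> hit
A -> miss, evict R, frames (Z X A)
X -> hit
A -> hit
R -> miss, evict Z, frames (X A R)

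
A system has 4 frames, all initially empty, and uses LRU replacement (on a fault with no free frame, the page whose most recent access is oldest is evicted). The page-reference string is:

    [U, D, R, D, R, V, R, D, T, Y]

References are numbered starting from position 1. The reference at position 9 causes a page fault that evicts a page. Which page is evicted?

pos 1: U → miss, frames [U]
pos 2: D → miss, frames [U, D]
pos 3: R → miss, frames [U, D, R]
pos 4: D → hit
pos 5: R → hit
pos 6: V → miss, frames [U, D, R, V]
pos 7: R → hit
pos 8: D → hit
pos 9: T → miss, evict U, frames [V, R, D, T]
At position 9, page U is evicted.

U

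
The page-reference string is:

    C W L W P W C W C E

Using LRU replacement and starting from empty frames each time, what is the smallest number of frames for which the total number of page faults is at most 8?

f=1: 10 faults
f=2: 6 faults
f=3: 6 faults
f=4: 5 faults
f=5: 5 faults
Smallest f with faults ≤ 8 is 2.

2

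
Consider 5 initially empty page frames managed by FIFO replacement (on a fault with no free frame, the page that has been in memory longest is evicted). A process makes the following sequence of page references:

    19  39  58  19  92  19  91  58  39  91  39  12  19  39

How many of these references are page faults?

19 → miss, frames (19)
39 → miss, frames (19 39)
58 → miss, frames (19 39 58)
19 → hit
92 → miss, frames (19 39 58 92)
19 → hit
91 → miss, frames (19 39 58 92 91)
58 → hit
39 → hit
91 → hit
39 → hit
12 → miss, evict 19, frames (39 58 92 91 12)
19 → miss, evict 39, frames (58 92 91 12 19)
39 → miss, evict 58, frames (92 91 12 19 39)
Page faults: 8.

8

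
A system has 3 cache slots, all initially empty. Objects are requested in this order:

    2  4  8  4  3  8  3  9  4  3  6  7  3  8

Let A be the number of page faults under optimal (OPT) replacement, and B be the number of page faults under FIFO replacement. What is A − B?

Under OPT: F F F . F . . F . . F F . F → 8 faults.
Under FIFO: F F F . F . . F F . F F F F → 10 faults.
A − B = 8 − 10 = -2.

-2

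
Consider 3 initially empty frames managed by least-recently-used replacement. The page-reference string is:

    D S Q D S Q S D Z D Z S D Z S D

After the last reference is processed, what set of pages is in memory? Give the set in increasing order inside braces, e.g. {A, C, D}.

{D, S, Z}

D: miss, frames (D)
S: miss, frames (D S)
Q: miss, frames (D S Q)
D: hit
S: hit
Q: hit
S: hit
D: hit
Z: miss, evict Q, frames (S D Z)
D: hit
Z: hit
S: hit
D: hit
Z: hit
S: hit
D: hit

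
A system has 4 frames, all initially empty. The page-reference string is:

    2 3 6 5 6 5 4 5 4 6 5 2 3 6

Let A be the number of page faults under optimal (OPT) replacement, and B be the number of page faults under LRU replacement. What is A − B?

-1

Under OPT: F F F F . . F . . . . . F . → 6 faults.
Under LRU: F F F F . . F . . . . F F . → 7 faults.
A − B = 6 − 7 = -1.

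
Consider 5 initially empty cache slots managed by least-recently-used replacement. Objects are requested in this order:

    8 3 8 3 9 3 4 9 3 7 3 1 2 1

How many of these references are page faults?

8: fault, frames {8}
3: fault, frames {8,3}
8: hit
3: hit
9: fault, frames {8,3,9}
3: hit
4: fault, frames {8,9,3,4}
9: hit
3: hit
7: fault, frames {8,4,9,3,7}
3: hit
1: fault, evict 8, frames {4,9,7,3,1}
2: fault, evict 4, frames {9,7,3,1,2}
1: hit
Page faults: 7.

7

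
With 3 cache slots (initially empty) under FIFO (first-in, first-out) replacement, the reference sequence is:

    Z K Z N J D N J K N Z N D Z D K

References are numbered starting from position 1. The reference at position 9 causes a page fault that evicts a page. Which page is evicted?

N

pos 1: Z → fault, frames [Z]
pos 2: K → fault, frames [Z, K]
pos 3: Z → hit
pos 4: N → fault, frames [Z, K, N]
pos 5: J → fault, evict Z, frames [K, N, J]
pos 6: D → fault, evict K, frames [N, J, D]
pos 7: N → hit
pos 8: J → hit
pos 9: K → fault, evict N, frames [J, D, K]
At position 9, page N is evicted.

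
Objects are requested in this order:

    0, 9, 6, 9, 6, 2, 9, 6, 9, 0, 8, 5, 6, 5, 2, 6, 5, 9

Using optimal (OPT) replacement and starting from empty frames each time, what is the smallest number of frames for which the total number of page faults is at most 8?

f=1: 18 faults
f=2: 11 faults
f=3: 8 faults
f=4: 6 faults
f=5: 6 faults
f=6: 6 faults
Smallest f with faults ≤ 8 is 3.

3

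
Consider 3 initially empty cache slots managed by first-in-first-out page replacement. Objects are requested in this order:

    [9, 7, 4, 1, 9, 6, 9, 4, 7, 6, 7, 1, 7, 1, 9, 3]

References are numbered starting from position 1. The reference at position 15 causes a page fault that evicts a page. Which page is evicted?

pos 1: 9: miss, frames {9}
pos 2: 7: miss, frames {9,7}
pos 3: 4: miss, frames {9,7,4}
pos 4: 1: miss, evict 9, frames {7,4,1}
pos 5: 9: miss, evict 7, frames {4,1,9}
pos 6: 6: miss, evict 4, frames {1,9,6}
pos 7: 9: hit
pos 8: 4: miss, evict 1, frames {9,6,4}
pos 9: 7: miss, evict 9, frames {6,4,7}
pos 10: 6: hit
pos 11: 7: hit
pos 12: 1: miss, evict 6, frames {4,7,1}
pos 13: 7: hit
pos 14: 1: hit
pos 15: 9: miss, evict 4, frames {7,1,9}
At position 15, page 4 is evicted.

4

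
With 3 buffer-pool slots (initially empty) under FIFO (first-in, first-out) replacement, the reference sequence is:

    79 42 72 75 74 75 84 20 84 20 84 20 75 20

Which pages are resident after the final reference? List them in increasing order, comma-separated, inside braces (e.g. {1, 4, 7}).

{20, 75, 84}

79 -> miss, frames (79)
42 -> miss, frames (79 42)
72 -> miss, frames (79 42 72)
75 -> miss, evict 79, frames (42 72 75)
74 -> miss, evict 42, frames (72 75 74)
75 -> hit
84 -> miss, evict 72, frames (75 74 84)
20 -> miss, evict 75, frames (74 84 20)
84 -> hit
20 -> hit
84 -> hit
20 -> hit
75 -> miss, evict 74, frames (84 20 75)
20 -> hit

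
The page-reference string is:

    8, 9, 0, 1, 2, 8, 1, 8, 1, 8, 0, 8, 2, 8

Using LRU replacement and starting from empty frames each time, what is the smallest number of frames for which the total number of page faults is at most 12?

2

f=1: 14 faults
f=2: 9 faults
f=3: 8 faults
f=4: 6 faults
f=5: 5 faults
Smallest f with faults ≤ 12 is 2.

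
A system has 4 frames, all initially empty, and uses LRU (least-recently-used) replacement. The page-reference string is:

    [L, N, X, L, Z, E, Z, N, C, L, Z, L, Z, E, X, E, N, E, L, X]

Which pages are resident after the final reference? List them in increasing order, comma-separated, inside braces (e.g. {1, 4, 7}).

{E, L, N, X}

L -> fault, frames {L}
N -> fault, frames {L,N}
X -> fault, frames {L,N,X}
L -> hit
Z -> fault, frames {N,X,L,Z}
E -> fault, evict N, frames {X,L,Z,E}
Z -> hit
N -> fault, evict X, frames {L,E,Z,N}
C -> fault, evict L, frames {E,Z,N,C}
L -> fault, evict E, frames {Z,N,C,L}
Z -> hit
L -> hit
Z -> hit
E -> fault, evict N, frames {C,L,Z,E}
X -> fault, evict C, frames {L,Z,E,X}
E -> hit
N -> fault, evict L, frames {Z,X,E,N}
E -> hit
L -> fault, evict Z, frames {X,N,E,L}
X -> hit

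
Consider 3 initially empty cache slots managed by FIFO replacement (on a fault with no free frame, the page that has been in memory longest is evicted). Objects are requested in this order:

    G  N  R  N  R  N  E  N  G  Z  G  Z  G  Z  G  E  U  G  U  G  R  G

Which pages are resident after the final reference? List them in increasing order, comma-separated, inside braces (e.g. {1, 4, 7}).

G: fault, frames {G}
N: fault, frames {G,N}
R: fault, frames {G,N,R}
N: hit
R: hit
N: hit
E: fault, evict G, frames {N,R,E}
N: hit
G: fault, evict N, frames {R,E,G}
Z: fault, evict R, frames {E,G,Z}
G: hit
Z: hit
G: hit
Z: hit
G: hit
E: hit
U: fault, evict E, frames {G,Z,U}
G: hit
U: hit
G: hit
R: fault, evict G, frames {Z,U,R}
G: fault, evict Z, frames {U,R,G}

{G, R, U}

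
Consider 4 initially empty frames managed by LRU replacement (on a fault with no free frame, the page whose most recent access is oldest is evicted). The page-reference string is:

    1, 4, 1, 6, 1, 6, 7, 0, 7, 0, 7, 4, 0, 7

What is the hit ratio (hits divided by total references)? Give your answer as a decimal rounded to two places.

0.57

1 → fault, frames {1}
4 → fault, frames {1,4}
1 → hit
6 → fault, frames {4,1,6}
1 → hit
6 → hit
7 → fault, frames {4,1,6,7}
0 → fault, evict 4, frames {1,6,7,0}
7 → hit
0 → hit
7 → hit
4 → fault, evict 1, frames {6,0,7,4}
0 → hit
7 → hit
Hits: 8 of 14 references → 8/14 = 0.5714.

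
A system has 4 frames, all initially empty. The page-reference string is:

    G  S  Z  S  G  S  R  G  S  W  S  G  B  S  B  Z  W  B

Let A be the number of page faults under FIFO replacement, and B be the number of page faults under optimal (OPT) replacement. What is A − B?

Under FIFO: F F F . . . F . . F . F F F . F F . → 10 faults.
Under OPT: F F F . . . F . . F . . F . . . . . → 6 faults.
A − B = 10 − 6 = 4.

4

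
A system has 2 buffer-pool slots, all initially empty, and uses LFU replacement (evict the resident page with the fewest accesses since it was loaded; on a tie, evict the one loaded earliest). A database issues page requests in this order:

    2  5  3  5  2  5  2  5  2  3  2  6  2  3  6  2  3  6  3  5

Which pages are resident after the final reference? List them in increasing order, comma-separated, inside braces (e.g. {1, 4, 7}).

2: fault, frames {2}
5: fault, frames {2,5}
3: fault, evict 2, frames {5,3}
5: hit
2: fault, evict 3, frames {5,2}
5: hit
2: hit
5: hit
2: hit
3: fault, evict 2, frames {5,3}
2: fault, evict 3, frames {5,2}
6: fault, evict 2, frames {5,6}
2: fault, evict 6, frames {5,2}
3: fault, evict 2, frames {5,3}
6: fault, evict 3, frames {5,6}
2: fault, evict 6, frames {5,2}
3: fault, evict 2, frames {5,3}
6: fault, evict 3, frames {5,6}
3: fault, evict 6, frames {5,3}
5: hit

{3, 5}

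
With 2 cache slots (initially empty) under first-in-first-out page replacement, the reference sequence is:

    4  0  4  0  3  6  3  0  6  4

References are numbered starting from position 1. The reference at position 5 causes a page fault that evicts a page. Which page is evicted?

4

pos 1: 4: fault, frames (4)
pos 2: 0: fault, frames (4 0)
pos 3: 4: hit
pos 4: 0: hit
pos 5: 3: fault, evict 4, frames (0 3)
At position 5, page 4 is evicted.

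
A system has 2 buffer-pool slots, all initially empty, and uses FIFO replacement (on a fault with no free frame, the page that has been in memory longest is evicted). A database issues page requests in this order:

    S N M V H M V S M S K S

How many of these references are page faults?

11

S → fault, frames (S)
N → fault, frames (S N)
M → fault, evict S, frames (N M)
V → fault, evict N, frames (M V)
H → fault, evict M, frames (V H)
M → fault, evict V, frames (H M)
V → fault, evict H, frames (M V)
S → fault, evict M, frames (V S)
M → fault, evict V, frames (S M)
S → hit
K → fault, evict S, frames (M K)
S → fault, evict M, frames (K S)
Page faults: 11.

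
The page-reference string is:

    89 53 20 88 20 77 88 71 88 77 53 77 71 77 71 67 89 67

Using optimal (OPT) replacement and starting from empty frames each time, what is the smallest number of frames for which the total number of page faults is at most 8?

4

f=1: 18 faults
f=2: 11 faults
f=3: 9 faults
f=4: 8 faults
f=5: 7 faults
f=6: 7 faults
f=7: 7 faults
Smallest f with faults ≤ 8 is 4.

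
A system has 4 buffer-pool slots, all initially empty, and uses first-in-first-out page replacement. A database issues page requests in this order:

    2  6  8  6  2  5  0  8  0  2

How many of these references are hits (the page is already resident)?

4

2: miss, frames (2)
6: miss, frames (2 6)
8: miss, frames (2 6 8)
6: hit
2: hit
5: miss, frames (2 6 8 5)
0: miss, evict 2, frames (6 8 5 0)
8: hit
0: hit
2: miss, evict 6, frames (8 5 0 2)
Hits: 4.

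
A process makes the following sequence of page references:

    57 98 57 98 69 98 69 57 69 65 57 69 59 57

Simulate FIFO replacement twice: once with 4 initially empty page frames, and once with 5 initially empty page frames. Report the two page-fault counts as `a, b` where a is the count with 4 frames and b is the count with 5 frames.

4 frames: F F . . F . . . . F . . F F → 6 faults.
5 frames: F F . . F . . . . F . . F . → 5 faults.
5 < 6: adding a frame reduced faults, as is typical.

6, 5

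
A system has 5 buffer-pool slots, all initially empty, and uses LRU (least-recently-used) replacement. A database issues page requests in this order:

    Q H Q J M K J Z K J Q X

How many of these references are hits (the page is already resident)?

Q -> fault, frames (Q)
H -> fault, frames (Q H)
Q -> hit
J -> fault, frames (H Q J)
M -> fault, frames (H Q J M)
K -> fault, frames (H Q J M K)
J -> hit
Z -> fault, evict H, frames (Q M K J Z)
K -> hit
J -> hit
Q -> hit
X -> fault, evict M, frames (Z K J Q X)
Hits: 5.

5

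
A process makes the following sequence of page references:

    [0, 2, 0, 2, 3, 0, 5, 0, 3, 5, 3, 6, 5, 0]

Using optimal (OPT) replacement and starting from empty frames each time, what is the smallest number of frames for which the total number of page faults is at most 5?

f=1: 14 faults
f=2: 7 faults
f=3: 5 faults
f=4: 5 faults
f=5: 5 faults
Smallest f with faults ≤ 5 is 3.

3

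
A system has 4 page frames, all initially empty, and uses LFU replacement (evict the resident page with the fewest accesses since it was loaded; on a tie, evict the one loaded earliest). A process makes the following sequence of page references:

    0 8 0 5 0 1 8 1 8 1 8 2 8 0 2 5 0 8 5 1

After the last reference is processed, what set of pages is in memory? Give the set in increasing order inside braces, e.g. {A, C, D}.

{0, 1, 5, 8}

0 -> fault, frames {0}
8 -> fault, frames {0,8}
0 -> hit
5 -> fault, frames {0,8,5}
0 -> hit
1 -> fault, frames {0,8,5,1}
8 -> hit
1 -> hit
8 -> hit
1 -> hit
8 -> hit
2 -> fault, evict 5, frames {0,8,1,2}
8 -> hit
0 -> hit
2 -> hit
5 -> fault, evict 2, frames {0,8,1,5}
0 -> hit
8 -> hit
5 -> hit
1 -> hit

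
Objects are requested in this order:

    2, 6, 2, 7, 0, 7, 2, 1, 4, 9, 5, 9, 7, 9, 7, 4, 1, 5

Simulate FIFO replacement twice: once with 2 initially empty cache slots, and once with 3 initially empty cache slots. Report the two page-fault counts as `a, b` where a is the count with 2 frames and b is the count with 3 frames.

14, 13

2 frames: F F . F F . F F F F F . F F . F F F → 14 faults.
3 frames: F F . F F . F F F F F . F . . F F F → 13 faults.
13 < 14: adding a frame reduced faults, as is typical.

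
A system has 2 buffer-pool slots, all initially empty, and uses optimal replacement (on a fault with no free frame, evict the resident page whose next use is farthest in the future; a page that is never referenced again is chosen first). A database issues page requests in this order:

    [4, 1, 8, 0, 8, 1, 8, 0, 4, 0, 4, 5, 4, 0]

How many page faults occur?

4 → fault, frames {4}
1 → fault, frames {4,1}
8 → fault, evict 4, frames {1,8}
0 → fault, evict 1, frames {8,0}
8 → hit
1 → fault, evict 0, frames {8,1}
8 → hit
0 → fault, evict 1, frames {8,0}
4 → fault, evict 8, frames {0,4}
0 → hit
4 → hit
5 → fault, evict 0, frames {4,5}
4 → hit
0 → fault, evict 5, frames {4,0}
Page faults: 9.

9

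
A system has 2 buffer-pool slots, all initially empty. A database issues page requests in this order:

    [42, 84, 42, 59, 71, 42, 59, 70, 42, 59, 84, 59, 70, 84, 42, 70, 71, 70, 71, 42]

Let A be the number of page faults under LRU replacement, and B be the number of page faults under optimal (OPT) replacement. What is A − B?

Under LRU: F F . F F F F F F F F . F F F F F . . F → 16 faults.
Under OPT: F F . F F . F F . F F . F . F . F . . F → 12 faults.
A − B = 16 − 12 = 4.

4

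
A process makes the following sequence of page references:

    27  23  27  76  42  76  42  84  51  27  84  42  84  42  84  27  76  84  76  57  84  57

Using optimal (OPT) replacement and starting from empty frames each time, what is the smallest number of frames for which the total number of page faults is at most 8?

4

f=1: 22 faults
f=2: 11 faults
f=3: 9 faults
f=4: 8 faults
f=5: 7 faults
f=6: 7 faults
f=7: 7 faults
Smallest f with faults ≤ 8 is 4.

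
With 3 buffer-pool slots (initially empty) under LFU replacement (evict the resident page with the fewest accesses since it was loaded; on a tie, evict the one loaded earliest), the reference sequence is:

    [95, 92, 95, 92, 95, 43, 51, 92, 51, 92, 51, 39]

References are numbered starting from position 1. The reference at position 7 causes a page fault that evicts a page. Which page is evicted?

pos 1: 95: fault, frames {95}
pos 2: 92: fault, frames {95,92}
pos 3: 95: hit
pos 4: 92: hit
pos 5: 95: hit
pos 6: 43: fault, frames {95,92,43}
pos 7: 51: fault, evict 43, frames {95,92,51}
At position 7, page 43 is evicted.

43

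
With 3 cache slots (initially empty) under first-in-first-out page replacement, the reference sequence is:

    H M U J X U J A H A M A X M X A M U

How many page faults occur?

11

H: miss, frames (H)
M: miss, frames (H M)
U: miss, frames (H M U)
J: miss, evict H, frames (M U J)
X: miss, evict M, frames (U J X)
U: hit
J: hit
A: miss, evict U, frames (J X A)
H: miss, evict J, frames (X A H)
A: hit
M: miss, evict X, frames (A H M)
A: hit
X: miss, evict A, frames (H M X)
M: hit
X: hit
A: miss, evict H, frames (M X A)
M: hit
U: miss, evict M, frames (X A U)
Page faults: 11.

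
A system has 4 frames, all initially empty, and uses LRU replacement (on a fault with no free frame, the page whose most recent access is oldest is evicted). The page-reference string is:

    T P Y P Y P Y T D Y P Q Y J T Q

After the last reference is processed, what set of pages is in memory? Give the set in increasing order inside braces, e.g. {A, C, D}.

T → miss, frames {T}
P → miss, frames {T,P}
Y → miss, frames {T,P,Y}
P → hit
Y → hit
P → hit
Y → hit
T → hit
D → miss, frames {P,Y,T,D}
Y → hit
P → hit
Q → miss, evict T, frames {D,Y,P,Q}
Y → hit
J → miss, evict D, frames {P,Q,Y,J}
T → miss, evict P, frames {Q,Y,J,T}
Q → hit

{J, Q, T, Y}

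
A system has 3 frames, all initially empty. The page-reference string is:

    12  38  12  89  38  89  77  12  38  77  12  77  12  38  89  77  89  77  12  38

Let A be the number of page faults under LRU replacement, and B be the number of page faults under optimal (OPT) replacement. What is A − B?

Under LRU: F F . F . . F F F . . . . . F F . . F F → 10 faults.
Under OPT: F F . F . . F . . . . . . . F . . . . F → 6 faults.
A − B = 10 − 6 = 4.

4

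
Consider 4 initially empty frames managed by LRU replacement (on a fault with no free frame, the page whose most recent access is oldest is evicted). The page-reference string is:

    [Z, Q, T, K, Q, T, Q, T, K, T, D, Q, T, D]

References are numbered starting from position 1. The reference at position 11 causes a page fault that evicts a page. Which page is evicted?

pos 1: Z → miss, frames (Z)
pos 2: Q → miss, frames (Z Q)
pos 3: T → miss, frames (Z Q T)
pos 4: K → miss, frames (Z Q T K)
pos 5: Q → hit
pos 6: T → hit
pos 7: Q → hit
pos 8: T → hit
pos 9: K → hit
pos 10: T → hit
pos 11: D → miss, evict Z, frames (Q K T D)
At position 11, page Z is evicted.

Z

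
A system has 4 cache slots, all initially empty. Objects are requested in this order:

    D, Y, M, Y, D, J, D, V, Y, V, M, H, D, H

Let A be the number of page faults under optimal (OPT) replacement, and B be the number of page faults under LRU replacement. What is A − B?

Under OPT: F F F . . F . F . . . F . . → 6 faults.
Under LRU: F F F . . F . F . . F F F . → 8 faults.
A − B = 6 − 8 = -2.

-2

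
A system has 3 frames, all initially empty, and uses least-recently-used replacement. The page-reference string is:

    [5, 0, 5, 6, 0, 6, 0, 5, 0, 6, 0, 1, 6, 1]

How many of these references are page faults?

4

5: fault, frames [5]
0: fault, frames [5, 0]
5: hit
6: fault, frames [0, 5, 6]
0: hit
6: hit
0: hit
5: hit
0: hit
6: hit
0: hit
1: fault, evict 5, frames [6, 0, 1]
6: hit
1: hit
Page faults: 4.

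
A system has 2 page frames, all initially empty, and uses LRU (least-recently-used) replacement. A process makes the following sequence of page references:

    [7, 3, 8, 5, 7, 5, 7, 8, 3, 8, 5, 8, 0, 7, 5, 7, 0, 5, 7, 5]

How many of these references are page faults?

7: miss, frames [7]
3: miss, frames [7, 3]
8: miss, evict 7, frames [3, 8]
5: miss, evict 3, frames [8, 5]
7: miss, evict 8, frames [5, 7]
5: hit
7: hit
8: miss, evict 5, frames [7, 8]
3: miss, evict 7, frames [8, 3]
8: hit
5: miss, evict 3, frames [8, 5]
8: hit
0: miss, evict 5, frames [8, 0]
7: miss, evict 8, frames [0, 7]
5: miss, evict 0, frames [7, 5]
7: hit
0: miss, evict 5, frames [7, 0]
5: miss, evict 7, frames [0, 5]
7: miss, evict 0, frames [5, 7]
5: hit
Page faults: 14.

14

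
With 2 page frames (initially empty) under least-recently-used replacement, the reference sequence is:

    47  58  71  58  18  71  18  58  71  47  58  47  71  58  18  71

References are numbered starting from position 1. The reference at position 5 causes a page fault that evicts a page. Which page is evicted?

pos 1: 47 -> miss, frames {47}
pos 2: 58 -> miss, frames {47,58}
pos 3: 71 -> miss, evict 47, frames {58,71}
pos 4: 58 -> hit
pos 5: 18 -> miss, evict 71, frames {58,18}
At position 5, page 71 is evicted.

71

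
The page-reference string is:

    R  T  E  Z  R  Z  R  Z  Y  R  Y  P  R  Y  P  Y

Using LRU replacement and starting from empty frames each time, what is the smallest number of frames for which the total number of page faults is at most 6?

4

f=1: 16 faults
f=2: 11 faults
f=3: 7 faults
f=4: 6 faults
f=5: 6 faults
f=6: 6 faults
Smallest f with faults ≤ 6 is 4.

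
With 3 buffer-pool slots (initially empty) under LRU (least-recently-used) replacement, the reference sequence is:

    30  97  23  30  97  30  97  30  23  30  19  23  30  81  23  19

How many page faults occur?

6

30 -> fault, frames {30}
97 -> fault, frames {30,97}
23 -> fault, frames {30,97,23}
30 -> hit
97 -> hit
30 -> hit
97 -> hit
30 -> hit
23 -> hit
30 -> hit
19 -> fault, evict 97, frames {23,30,19}
23 -> hit
30 -> hit
81 -> fault, evict 19, frames {23,30,81}
23 -> hit
19 -> fault, evict 30, frames {81,23,19}
Page faults: 6.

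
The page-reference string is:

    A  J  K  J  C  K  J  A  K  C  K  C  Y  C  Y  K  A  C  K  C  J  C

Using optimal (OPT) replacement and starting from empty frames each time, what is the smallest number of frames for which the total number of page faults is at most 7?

f=1: 22 faults
f=2: 12 faults
f=3: 8 faults
f=4: 6 faults
f=5: 5 faults
Smallest f with faults ≤ 7 is 4.

4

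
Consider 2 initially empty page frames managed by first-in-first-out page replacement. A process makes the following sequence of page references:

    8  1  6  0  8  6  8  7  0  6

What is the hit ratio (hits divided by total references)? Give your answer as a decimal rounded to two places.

0.10

8: miss, frames [8]
1: miss, frames [8, 1]
6: miss, evict 8, frames [1, 6]
0: miss, evict 1, frames [6, 0]
8: miss, evict 6, frames [0, 8]
6: miss, evict 0, frames [8, 6]
8: hit
7: miss, evict 8, frames [6, 7]
0: miss, evict 6, frames [7, 0]
6: miss, evict 7, frames [0, 6]
Hits: 1 of 10 references → 1/10 = 0.1000.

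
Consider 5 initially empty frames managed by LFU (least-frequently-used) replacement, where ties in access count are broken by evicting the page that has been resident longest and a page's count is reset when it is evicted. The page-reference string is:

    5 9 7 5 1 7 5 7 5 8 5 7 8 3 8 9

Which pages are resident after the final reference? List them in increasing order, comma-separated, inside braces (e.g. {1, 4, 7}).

{3, 5, 7, 8, 9}

5 -> fault, frames [5]
9 -> fault, frames [5, 9]
7 -> fault, frames [5, 9, 7]
5 -> hit
1 -> fault, frames [5, 9, 7, 1]
7 -> hit
5 -> hit
7 -> hit
5 -> hit
8 -> fault, frames [5, 9, 7, 1, 8]
5 -> hit
7 -> hit
8 -> hit
3 -> fault, evict 9, frames [5, 7, 1, 8, 3]
8 -> hit
9 -> fault, evict 1, frames [5, 7, 8, 3, 9]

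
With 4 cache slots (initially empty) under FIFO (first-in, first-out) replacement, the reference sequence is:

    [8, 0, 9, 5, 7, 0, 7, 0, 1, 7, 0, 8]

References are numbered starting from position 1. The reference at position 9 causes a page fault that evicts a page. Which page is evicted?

0

pos 1: 8 → fault, frames {8}
pos 2: 0 → fault, frames {8,0}
pos 3: 9 → fault, frames {8,0,9}
pos 4: 5 → fault, frames {8,0,9,5}
pos 5: 7 → fault, evict 8, frames {0,9,5,7}
pos 6: 0 → hit
pos 7: 7 → hit
pos 8: 0 → hit
pos 9: 1 → fault, evict 0, frames {9,5,7,1}
At position 9, page 0 is evicted.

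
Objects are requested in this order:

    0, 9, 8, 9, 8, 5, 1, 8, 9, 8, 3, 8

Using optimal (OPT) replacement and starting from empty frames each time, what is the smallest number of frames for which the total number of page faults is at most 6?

f=1: 12 faults
f=2: 7 faults
f=3: 6 faults
f=4: 6 faults
f=5: 6 faults
f=6: 6 faults
Smallest f with faults ≤ 6 is 3.

3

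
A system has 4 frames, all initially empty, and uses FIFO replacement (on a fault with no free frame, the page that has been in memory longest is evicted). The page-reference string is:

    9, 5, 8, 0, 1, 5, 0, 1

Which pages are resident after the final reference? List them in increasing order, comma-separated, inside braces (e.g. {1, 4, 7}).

{0, 1, 5, 8}

9 -> miss, frames [9]
5 -> miss, frames [9, 5]
8 -> miss, frames [9, 5, 8]
0 -> miss, frames [9, 5, 8, 0]
1 -> miss, evict 9, frames [5, 8, 0, 1]
5 -> hit
0 -> hit
1 -> hit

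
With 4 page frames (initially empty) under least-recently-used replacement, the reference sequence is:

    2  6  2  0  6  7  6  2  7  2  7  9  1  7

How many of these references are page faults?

6

2: miss, frames [2]
6: miss, frames [2, 6]
2: hit
0: miss, frames [6, 2, 0]
6: hit
7: miss, frames [2, 0, 6, 7]
6: hit
2: hit
7: hit
2: hit
7: hit
9: miss, evict 0, frames [6, 2, 7, 9]
1: miss, evict 6, frames [2, 7, 9, 1]
7: hit
Page faults: 6.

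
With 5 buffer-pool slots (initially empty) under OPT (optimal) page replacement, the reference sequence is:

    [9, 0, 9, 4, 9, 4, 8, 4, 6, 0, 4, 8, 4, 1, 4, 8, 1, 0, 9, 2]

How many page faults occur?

9 → fault, frames (9)
0 → fault, frames (9 0)
9 → hit
4 → fault, frames (9 0 4)
9 → hit
4 → hit
8 → fault, frames (9 0 4 8)
4 → hit
6 → fault, frames (9 0 4 8 6)
0 → hit
4 → hit
8 → hit
4 → hit
1 → fault, evict 6, frames (9 0 4 8 1)
4 → hit
8 → hit
1 → hit
0 → hit
9 → hit
2 → fault, evict 1, frames (9 0 4 8 2)
Page faults: 7.

7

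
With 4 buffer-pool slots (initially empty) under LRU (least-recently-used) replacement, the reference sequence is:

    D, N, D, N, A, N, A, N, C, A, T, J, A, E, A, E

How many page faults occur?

D -> miss, frames (D)
N -> miss, frames (D N)
D -> hit
N -> hit
A -> miss, frames (D N A)
N -> hit
A -> hit
N -> hit
C -> miss, frames (D A N C)
A -> hit
T -> miss, evict D, frames (N C A T)
J -> miss, evict N, frames (C A T J)
A -> hit
E -> miss, evict C, frames (T J A E)
A -> hit
E -> hit
Page faults: 7.

7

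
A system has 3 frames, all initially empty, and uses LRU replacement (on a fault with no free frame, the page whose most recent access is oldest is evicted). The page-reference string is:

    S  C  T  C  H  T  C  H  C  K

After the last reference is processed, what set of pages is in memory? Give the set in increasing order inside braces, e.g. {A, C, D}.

{C, H, K}

S: miss, frames (S)
C: miss, frames (S C)
T: miss, frames (S C T)
C: hit
H: miss, evict S, frames (T C H)
T: hit
C: hit
H: hit
C: hit
K: miss, evict T, frames (H C K)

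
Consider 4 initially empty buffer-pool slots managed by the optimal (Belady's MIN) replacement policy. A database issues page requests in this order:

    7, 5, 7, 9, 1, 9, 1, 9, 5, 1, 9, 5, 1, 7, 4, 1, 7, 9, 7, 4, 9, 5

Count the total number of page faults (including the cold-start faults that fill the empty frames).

7 -> fault, frames {7}
5 -> fault, frames {7,5}
7 -> hit
9 -> fault, frames {7,5,9}
1 -> fault, frames {7,5,9,1}
9 -> hit
1 -> hit
9 -> hit
5 -> hit
1 -> hit
9 -> hit
5 -> hit
1 -> hit
7 -> hit
4 -> fault, evict 5, frames {7,9,1,4}
1 -> hit
7 -> hit
9 -> hit
7 -> hit
4 -> hit
9 -> hit
5 -> fault, evict 4, frames {7,9,1,5}
Page faults: 6.

6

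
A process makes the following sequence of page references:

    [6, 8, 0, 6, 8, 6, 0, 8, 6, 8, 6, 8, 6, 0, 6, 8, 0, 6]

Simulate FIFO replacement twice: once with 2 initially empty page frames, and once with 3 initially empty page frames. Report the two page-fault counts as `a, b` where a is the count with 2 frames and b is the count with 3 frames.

2 frames: F F F F F . F . F F . . . F F F F F → 13 faults.
3 frames: F F F . . . . . . . . . . . . . . . → 3 faults.
3 < 13: adding a frame reduced faults, as is typical.

13, 3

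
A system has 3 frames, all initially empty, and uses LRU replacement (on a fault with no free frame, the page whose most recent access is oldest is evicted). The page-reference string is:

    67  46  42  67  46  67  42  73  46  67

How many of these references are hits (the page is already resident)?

67: miss, frames {67}
46: miss, frames {67,46}
42: miss, frames {67,46,42}
67: hit
46: hit
67: hit
42: hit
73: miss, evict 46, frames {67,42,73}
46: miss, evict 67, frames {42,73,46}
67: miss, evict 42, frames {73,46,67}
Hits: 4.

4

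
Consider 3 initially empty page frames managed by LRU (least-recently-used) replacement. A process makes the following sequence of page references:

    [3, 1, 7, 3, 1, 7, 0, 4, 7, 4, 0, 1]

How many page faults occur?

6

3: miss, frames (3)
1: miss, frames (3 1)
7: miss, frames (3 1 7)
3: hit
1: hit
7: hit
0: miss, evict 3, frames (1 7 0)
4: miss, evict 1, frames (7 0 4)
7: hit
4: hit
0: hit
1: miss, evict 7, frames (4 0 1)
Page faults: 6.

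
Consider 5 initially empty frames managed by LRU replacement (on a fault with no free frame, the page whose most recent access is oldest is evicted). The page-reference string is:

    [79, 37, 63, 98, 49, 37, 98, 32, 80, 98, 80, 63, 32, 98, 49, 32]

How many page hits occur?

7

79 -> miss, frames (79)
37 -> miss, frames (79 37)
63 -> miss, frames (79 37 63)
98 -> miss, frames (79 37 63 98)
49 -> miss, frames (79 37 63 98 49)
37 -> hit
98 -> hit
32 -> miss, evict 79, frames (63 49 37 98 32)
80 -> miss, evict 63, frames (49 37 98 32 80)
98 -> hit
80 -> hit
63 -> miss, evict 49, frames (37 32 98 80 63)
32 -> hit
98 -> hit
49 -> miss, evict 37, frames (80 63 32 98 49)
32 -> hit
Hits: 7.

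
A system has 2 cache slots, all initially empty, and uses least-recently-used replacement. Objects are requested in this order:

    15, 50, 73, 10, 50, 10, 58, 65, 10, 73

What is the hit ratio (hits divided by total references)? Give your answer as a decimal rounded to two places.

15 -> miss, frames {15}
50 -> miss, frames {15,50}
73 -> miss, evict 15, frames {50,73}
10 -> miss, evict 50, frames {73,10}
50 -> miss, evict 73, frames {10,50}
10 -> hit
58 -> miss, evict 50, frames {10,58}
65 -> miss, evict 10, frames {58,65}
10 -> miss, evict 58, frames {65,10}
73 -> miss, evict 65, frames {10,73}
Hits: 1 of 10 references → 1/10 = 0.1000.

0.10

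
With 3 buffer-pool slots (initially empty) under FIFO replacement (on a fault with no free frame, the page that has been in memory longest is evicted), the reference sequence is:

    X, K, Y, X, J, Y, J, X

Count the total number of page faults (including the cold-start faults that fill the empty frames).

X: miss, frames {X}
K: miss, frames {X,K}
Y: miss, frames {X,K,Y}
X: hit
J: miss, evict X, frames {K,Y,J}
Y: hit
J: hit
X: miss, evict K, frames {Y,J,X}
Page faults: 5.

5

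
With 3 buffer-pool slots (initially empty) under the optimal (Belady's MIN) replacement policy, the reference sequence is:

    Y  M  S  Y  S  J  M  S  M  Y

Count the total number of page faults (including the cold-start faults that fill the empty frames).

Y: fault, frames {Y}
M: fault, frames {Y,M}
S: fault, frames {Y,M,S}
Y: hit
S: hit
J: fault, evict Y, frames {M,S,J}
M: hit
S: hit
M: hit
Y: fault, evict J, frames {M,S,Y}
Page faults: 5.

5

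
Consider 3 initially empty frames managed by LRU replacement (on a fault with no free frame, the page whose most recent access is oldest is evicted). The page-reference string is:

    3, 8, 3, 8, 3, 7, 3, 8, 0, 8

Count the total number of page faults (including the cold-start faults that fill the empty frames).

4

3 -> fault, frames [3]
8 -> fault, frames [3, 8]
3 -> hit
8 -> hit
3 -> hit
7 -> fault, frames [8, 3, 7]
3 -> hit
8 -> hit
0 -> fault, evict 7, frames [3, 8, 0]
8 -> hit
Page faults: 4.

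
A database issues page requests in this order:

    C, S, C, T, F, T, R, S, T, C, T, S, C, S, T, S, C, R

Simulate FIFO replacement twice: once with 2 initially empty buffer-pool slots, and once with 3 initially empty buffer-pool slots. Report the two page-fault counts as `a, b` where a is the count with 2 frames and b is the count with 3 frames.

2 frames: F F . F F . F F F F . F . . F . F F → 12 faults.
3 frames: F F . F F . F F F F . . . . . . . F → 9 faults.
9 < 12: adding a frame reduced faults, as is typical.

12, 9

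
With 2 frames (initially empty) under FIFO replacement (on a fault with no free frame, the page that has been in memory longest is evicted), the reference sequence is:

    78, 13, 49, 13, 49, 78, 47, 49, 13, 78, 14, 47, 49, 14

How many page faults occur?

12

78 → fault, frames [78]
13 → fault, frames [78, 13]
49 → fault, evict 78, frames [13, 49]
13 → hit
49 → hit
78 → fault, evict 13, frames [49, 78]
47 → fault, evict 49, frames [78, 47]
49 → fault, evict 78, frames [47, 49]
13 → fault, evict 47, frames [49, 13]
78 → fault, evict 49, frames [13, 78]
14 → fault, evict 13, frames [78, 14]
47 → fault, evict 78, frames [14, 47]
49 → fault, evict 14, frames [47, 49]
14 → fault, evict 47, frames [49, 14]
Page faults: 12.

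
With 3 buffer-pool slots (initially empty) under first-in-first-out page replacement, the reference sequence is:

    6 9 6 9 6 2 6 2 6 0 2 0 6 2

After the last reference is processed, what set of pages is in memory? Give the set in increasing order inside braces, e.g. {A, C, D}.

{0, 2, 6}

6 → miss, frames [6]
9 → miss, frames [6, 9]
6 → hit
9 → hit
6 → hit
2 → miss, frames [6, 9, 2]
6 → hit
2 → hit
6 → hit
0 → miss, evict 6, frames [9, 2, 0]
2 → hit
0 → hit
6 → miss, evict 9, frames [2, 0, 6]
2 → hit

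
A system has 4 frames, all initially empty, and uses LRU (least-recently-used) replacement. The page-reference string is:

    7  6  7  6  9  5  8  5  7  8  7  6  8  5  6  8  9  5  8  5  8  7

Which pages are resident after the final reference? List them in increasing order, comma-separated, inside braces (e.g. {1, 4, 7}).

7 → miss, frames {7}
6 → miss, frames {7,6}
7 → hit
6 → hit
9 → miss, frames {7,6,9}
5 → miss, frames {7,6,9,5}
8 → miss, evict 7, frames {6,9,5,8}
5 → hit
7 → miss, evict 6, frames {9,8,5,7}
8 → hit
7 → hit
6 → miss, evict 9, frames {5,8,7,6}
8 → hit
5 → hit
6 → hit
8 → hit
9 → miss, evict 7, frames {5,6,8,9}
5 → hit
8 → hit
5 → hit
8 → hit
7 → miss, evict 6, frames {9,5,8,7}

{5, 7, 8, 9}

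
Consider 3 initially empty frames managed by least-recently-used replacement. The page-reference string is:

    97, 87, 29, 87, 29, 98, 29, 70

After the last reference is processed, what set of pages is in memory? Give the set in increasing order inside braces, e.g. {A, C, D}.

{29, 70, 98}

97 → miss, frames [97]
87 → miss, frames [97, 87]
29 → miss, frames [97, 87, 29]
87 → hit
29 → hit
98 → miss, evict 97, frames [87, 29, 98]
29 → hit
70 → miss, evict 87, frames [98, 29, 70]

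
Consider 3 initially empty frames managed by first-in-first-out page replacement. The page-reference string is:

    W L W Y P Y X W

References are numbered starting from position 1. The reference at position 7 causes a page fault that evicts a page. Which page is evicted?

L

pos 1: W → fault, frames [W]
pos 2: L → fault, frames [W, L]
pos 3: W → hit
pos 4: Y → fault, frames [W, L, Y]
pos 5: P → fault, evict W, frames [L, Y, P]
pos 6: Y → hit
pos 7: X → fault, evict L, frames [Y, P, X]
At position 7, page L is evicted.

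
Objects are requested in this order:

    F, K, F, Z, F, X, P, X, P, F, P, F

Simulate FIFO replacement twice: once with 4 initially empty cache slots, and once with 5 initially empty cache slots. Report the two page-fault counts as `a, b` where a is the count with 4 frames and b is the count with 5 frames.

6, 5

4 frames: F F . F . F F . . F . . → 6 faults.
5 frames: F F . F . F F . . . . . → 5 faults.
5 < 6: adding a frame reduced faults, as is typical.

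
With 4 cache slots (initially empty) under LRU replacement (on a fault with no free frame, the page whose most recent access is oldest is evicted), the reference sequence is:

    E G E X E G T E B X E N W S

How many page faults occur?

E -> miss, frames (E)
G -> miss, frames (E G)
E -> hit
X -> miss, frames (G E X)
E -> hit
G -> hit
T -> miss, frames (X E G T)
E -> hit
B -> miss, evict X, frames (G T E B)
X -> miss, evict G, frames (T E B X)
E -> hit
N -> miss, evict T, frames (B X E N)
W -> miss, evict B, frames (X E N W)
S -> miss, evict X, frames (E N W S)
Page faults: 9.

9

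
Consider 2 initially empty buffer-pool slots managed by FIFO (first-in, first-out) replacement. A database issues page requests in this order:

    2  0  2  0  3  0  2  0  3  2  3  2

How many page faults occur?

2: fault, frames (2)
0: fault, frames (2 0)
2: hit
0: hit
3: fault, evict 2, frames (0 3)
0: hit
2: fault, evict 0, frames (3 2)
0: fault, evict 3, frames (2 0)
3: fault, evict 2, frames (0 3)
2: fault, evict 0, frames (3 2)
3: hit
2: hit
Page faults: 7.

7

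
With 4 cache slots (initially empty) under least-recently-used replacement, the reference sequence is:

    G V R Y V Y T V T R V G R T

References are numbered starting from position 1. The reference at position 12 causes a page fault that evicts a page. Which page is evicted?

Y

pos 1: G → fault, frames (G)
pos 2: V → fault, frames (G V)
pos 3: R → fault, frames (G V R)
pos 4: Y → fault, frames (G V R Y)
pos 5: V → hit
pos 6: Y → hit
pos 7: T → fault, evict G, frames (R V Y T)
pos 8: V → hit
pos 9: T → hit
pos 10: R → hit
pos 11: V → hit
pos 12: G → fault, evict Y, frames (T R V G)
At position 12, page Y is evicted.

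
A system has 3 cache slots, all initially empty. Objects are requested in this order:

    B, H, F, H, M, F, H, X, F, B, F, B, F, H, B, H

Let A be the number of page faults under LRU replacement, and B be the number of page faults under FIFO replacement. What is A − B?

-1

Under LRU: F F F . F . . F . F . . . F . . → 7 faults.
Under FIFO: F F F . F . . F . F F . . F . . → 8 faults.
A − B = 7 − 8 = -1.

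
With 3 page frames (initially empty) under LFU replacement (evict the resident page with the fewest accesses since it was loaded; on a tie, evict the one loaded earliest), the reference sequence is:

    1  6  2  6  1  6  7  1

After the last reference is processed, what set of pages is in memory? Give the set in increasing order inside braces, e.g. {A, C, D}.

1: miss, frames [1]
6: miss, frames [1, 6]
2: miss, frames [1, 6, 2]
6: hit
1: hit
6: hit
7: miss, evict 2, frames [1, 6, 7]
1: hit

{1, 6, 7}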